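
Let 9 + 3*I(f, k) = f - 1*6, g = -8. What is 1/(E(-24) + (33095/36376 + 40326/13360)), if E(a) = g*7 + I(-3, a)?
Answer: -15186980/881935017 ≈ -0.017220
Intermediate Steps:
I(f, k) = -5 + f/3 (I(f, k) = -3 + (f - 1*6)/3 = -3 + (f - 6)/3 = -3 + (-6 + f)/3 = -3 + (-2 + f/3) = -5 + f/3)
E(a) = -62 (E(a) = -8*7 + (-5 + (1/3)*(-3)) = -56 + (-5 - 1) = -56 - 6 = -62)
1/(E(-24) + (33095/36376 + 40326/13360)) = 1/(-62 + (33095/36376 + 40326/13360)) = 1/(-62 + (33095*(1/36376) + 40326*(1/13360))) = 1/(-62 + (33095/36376 + 20163/6680)) = 1/(-62 + 59657743/15186980) = 1/(-881935017/15186980) = -15186980/881935017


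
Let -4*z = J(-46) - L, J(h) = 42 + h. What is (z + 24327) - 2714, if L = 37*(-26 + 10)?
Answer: 21466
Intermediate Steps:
L = -592 (L = 37*(-16) = -592)
z = -147 (z = -((42 - 46) - 1*(-592))/4 = -(-4 + 592)/4 = -¼*588 = -147)
(z + 24327) - 2714 = (-147 + 24327) - 2714 = 24180 - 2714 = 21466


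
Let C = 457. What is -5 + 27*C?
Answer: 12334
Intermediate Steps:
-5 + 27*C = -5 + 27*457 = -5 + 12339 = 12334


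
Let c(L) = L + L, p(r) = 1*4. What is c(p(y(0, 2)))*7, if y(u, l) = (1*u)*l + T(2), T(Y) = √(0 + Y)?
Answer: 56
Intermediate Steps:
T(Y) = √Y
y(u, l) = √2 + l*u (y(u, l) = (1*u)*l + √2 = u*l + √2 = l*u + √2 = √2 + l*u)
p(r) = 4
c(L) = 2*L
c(p(y(0, 2)))*7 = (2*4)*7 = 8*7 = 56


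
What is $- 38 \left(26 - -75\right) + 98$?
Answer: $-3740$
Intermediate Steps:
$- 38 \left(26 - -75\right) + 98 = - 38 \left(26 + 75\right) + 98 = \left(-38\right) 101 + 98 = -3838 + 98 = -3740$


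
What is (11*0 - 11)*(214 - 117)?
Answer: -1067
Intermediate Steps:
(11*0 - 11)*(214 - 117) = (0 - 11)*97 = -11*97 = -1067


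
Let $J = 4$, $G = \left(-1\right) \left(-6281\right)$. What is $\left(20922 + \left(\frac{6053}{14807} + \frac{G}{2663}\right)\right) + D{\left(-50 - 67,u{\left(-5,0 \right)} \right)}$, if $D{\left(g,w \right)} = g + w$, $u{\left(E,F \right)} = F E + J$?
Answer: $\frac{820629654075}{39431041} \approx 20812.0$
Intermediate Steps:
$G = 6281$
$u{\left(E,F \right)} = 4 + E F$ ($u{\left(E,F \right)} = F E + 4 = E F + 4 = 4 + E F$)
$\left(20922 + \left(\frac{6053}{14807} + \frac{G}{2663}\right)\right) + D{\left(-50 - 67,u{\left(-5,0 \right)} \right)} = \left(20922 + \left(\frac{6053}{14807} + \frac{6281}{2663}\right)\right) + \left(\left(-50 - 67\right) + \left(4 - 0\right)\right) = \left(20922 + \left(6053 \cdot \frac{1}{14807} + 6281 \cdot \frac{1}{2663}\right)\right) + \left(\left(-50 - 67\right) + \left(4 + 0\right)\right) = \left(20922 + \left(\frac{6053}{14807} + \frac{6281}{2663}\right)\right) + \left(-117 + 4\right) = \left(20922 + \frac{109121906}{39431041}\right) - 113 = \frac{825085361708}{39431041} - 113 = \frac{820629654075}{39431041}$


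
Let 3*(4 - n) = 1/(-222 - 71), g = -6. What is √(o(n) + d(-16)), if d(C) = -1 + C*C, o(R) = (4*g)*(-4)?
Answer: 3*√39 ≈ 18.735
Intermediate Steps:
n = 3517/879 (n = 4 - 1/(3*(-222 - 71)) = 4 - ⅓/(-293) = 4 - ⅓*(-1/293) = 4 + 1/879 = 3517/879 ≈ 4.0011)
o(R) = 96 (o(R) = (4*(-6))*(-4) = -24*(-4) = 96)
d(C) = -1 + C²
√(o(n) + d(-16)) = √(96 + (-1 + (-16)²)) = √(96 + (-1 + 256)) = √(96 + 255) = √351 = 3*√39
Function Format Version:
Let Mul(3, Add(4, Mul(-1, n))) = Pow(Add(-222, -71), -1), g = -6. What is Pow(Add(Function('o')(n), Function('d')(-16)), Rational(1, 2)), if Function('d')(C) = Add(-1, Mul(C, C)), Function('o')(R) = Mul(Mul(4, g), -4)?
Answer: Mul(3, Pow(39, Rational(1, 2))) ≈ 18.735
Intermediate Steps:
n = Rational(3517, 879) (n = Add(4, Mul(Rational(-1, 3), Pow(Add(-222, -71), -1))) = Add(4, Mul(Rational(-1, 3), Pow(-293, -1))) = Add(4, Mul(Rational(-1, 3), Rational(-1, 293))) = Add(4, Rational(1, 879)) = Rational(3517, 879) ≈ 4.0011)
Function('o')(R) = 96 (Function('o')(R) = Mul(Mul(4, -6), -4) = Mul(-24, -4) = 96)
Function('d')(C) = Add(-1, Pow(C, 2))
Pow(Add(Function('o')(n), Function('d')(-16)), Rational(1, 2)) = Pow(Add(96, Add(-1, Pow(-16, 2))), Rational(1, 2)) = Pow(Add(96, Add(-1, 256)), Rational(1, 2)) = Pow(Add(96, 255), Rational(1, 2)) = Pow(351, Rational(1, 2)) = Mul(3, Pow(39, Rational(1, 2)))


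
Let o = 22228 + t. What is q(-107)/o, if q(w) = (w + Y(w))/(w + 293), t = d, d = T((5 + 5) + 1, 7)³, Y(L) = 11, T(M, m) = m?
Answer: -16/699701 ≈ -2.2867e-5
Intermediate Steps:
d = 343 (d = 7³ = 343)
t = 343
q(w) = (11 + w)/(293 + w) (q(w) = (w + 11)/(w + 293) = (11 + w)/(293 + w))
o = 22571 (o = 22228 + 343 = 22571)
q(-107)/o = ((11 - 107)/(293 - 107))/22571 = (-96/186)*(1/22571) = ((1/186)*(-96))*(1/22571) = -16/31*1/22571 = -16/699701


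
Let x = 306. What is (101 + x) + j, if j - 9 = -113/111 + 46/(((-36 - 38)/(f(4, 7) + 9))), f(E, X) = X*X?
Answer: 42061/111 ≈ 378.93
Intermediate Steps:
f(E, X) = X²
j = -3116/111 (j = 9 + (-113/111 + 46/(((-36 - 38)/(7² + 9)))) = 9 + (-113*1/111 + 46/((-74/(49 + 9)))) = 9 + (-113/111 + 46/((-74/58))) = 9 + (-113/111 + 46/((-74*1/58))) = 9 + (-113/111 + 46/(-37/29)) = 9 + (-113/111 + 46*(-29/37)) = 9 + (-113/111 - 1334/37) = 9 - 4115/111 = -3116/111 ≈ -28.072)
(101 + x) + j = (101 + 306) - 3116/111 = 407 - 3116/111 = 42061/111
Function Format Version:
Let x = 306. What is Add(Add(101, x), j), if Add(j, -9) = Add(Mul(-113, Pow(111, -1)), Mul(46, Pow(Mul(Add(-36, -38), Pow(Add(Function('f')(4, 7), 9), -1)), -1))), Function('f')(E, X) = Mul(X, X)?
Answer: Rational(42061, 111) ≈ 378.93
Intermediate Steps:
Function('f')(E, X) = Pow(X, 2)
j = Rational(-3116, 111) (j = Add(9, Add(Mul(-113, Pow(111, -1)), Mul(46, Pow(Mul(Add(-36, -38), Pow(Add(Pow(7, 2), 9), -1)), -1)))) = Add(9, Add(Mul(-113, Rational(1, 111)), Mul(46, Pow(Mul(-74, Pow(Add(49, 9), -1)), -1)))) = Add(9, Add(Rational(-113, 111), Mul(46, Pow(Mul(-74, Pow(58, -1)), -1)))) = Add(9, Add(Rational(-113, 111), Mul(46, Pow(Mul(-74, Rational(1, 58)), -1)))) = Add(9, Add(Rational(-113, 111), Mul(46, Pow(Rational(-37, 29), -1)))) = Add(9, Add(Rational(-113, 111), Mul(46, Rational(-29, 37)))) = Add(9, Add(Rational(-113, 111), Rational(-1334, 37))) = Add(9, Rational(-4115, 111)) = Rational(-3116, 111) ≈ -28.072)
Add(Add(101, x), j) = Add(Add(101, 306), Rational(-3116, 111)) = Add(407, Rational(-3116, 111)) = Rational(42061, 111)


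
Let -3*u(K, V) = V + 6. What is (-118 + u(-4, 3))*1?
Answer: -121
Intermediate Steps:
u(K, V) = -2 - V/3 (u(K, V) = -(V + 6)/3 = -(6 + V)/3 = -2 - V/3)
(-118 + u(-4, 3))*1 = (-118 + (-2 - 1/3*3))*1 = (-118 + (-2 - 1))*1 = (-118 - 3)*1 = -121*1 = -121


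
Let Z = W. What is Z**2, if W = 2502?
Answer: 6260004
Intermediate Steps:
Z = 2502
Z**2 = 2502**2 = 6260004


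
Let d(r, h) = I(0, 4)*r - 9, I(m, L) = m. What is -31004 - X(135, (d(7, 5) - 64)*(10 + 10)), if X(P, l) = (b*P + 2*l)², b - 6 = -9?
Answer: -11086629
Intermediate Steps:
b = -3 (b = 6 - 9 = -3)
d(r, h) = -9 (d(r, h) = 0*r - 9 = 0 - 9 = -9)
X(P, l) = (-3*P + 2*l)²
-31004 - X(135, (d(7, 5) - 64)*(10 + 10)) = -31004 - (-3*135 + 2*((-9 - 64)*(10 + 10)))² = -31004 - (-405 + 2*(-73*20))² = -31004 - (-405 + 2*(-1460))² = -31004 - (-405 - 2920)² = -31004 - 1*(-3325)² = -31004 - 1*11055625 = -31004 - 11055625 = -11086629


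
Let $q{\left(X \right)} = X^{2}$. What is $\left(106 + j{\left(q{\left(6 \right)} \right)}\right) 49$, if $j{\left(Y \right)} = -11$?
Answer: $4655$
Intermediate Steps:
$\left(106 + j{\left(q{\left(6 \right)} \right)}\right) 49 = \left(106 - 11\right) 49 = 95 \cdot 49 = 4655$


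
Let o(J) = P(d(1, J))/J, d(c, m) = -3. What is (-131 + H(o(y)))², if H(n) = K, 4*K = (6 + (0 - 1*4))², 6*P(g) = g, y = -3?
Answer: 16900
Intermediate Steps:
P(g) = g/6
o(J) = -1/(2*J) (o(J) = ((⅙)*(-3))/J = -1/(2*J))
K = 1 (K = (6 + (0 - 1*4))²/4 = (6 + (0 - 4))²/4 = (6 - 4)²/4 = (¼)*2² = (¼)*4 = 1)
H(n) = 1
(-131 + H(o(y)))² = (-131 + 1)² = (-130)² = 16900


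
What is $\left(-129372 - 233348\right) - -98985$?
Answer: $-263735$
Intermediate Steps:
$\left(-129372 - 233348\right) - -98985 = -362720 + 98985 = -263735$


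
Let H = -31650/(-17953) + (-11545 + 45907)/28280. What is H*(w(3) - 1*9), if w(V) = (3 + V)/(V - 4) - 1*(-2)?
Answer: -755981493/19527340 ≈ -38.714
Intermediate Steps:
w(V) = 2 + (3 + V)/(-4 + V) (w(V) = (3 + V)/(-4 + V) + 2 = 2 + (3 + V)/(-4 + V))
H = 755981493/253855420 (H = -31650*(-1/17953) + 34362*(1/28280) = 31650/17953 + 17181/14140 = 755981493/253855420 ≈ 2.9780)
H*(w(3) - 1*9) = 755981493*((-5 + 3*3)/(-4 + 3) - 1*9)/253855420 = 755981493*((-5 + 9)/(-1) - 9)/253855420 = 755981493*(-1*4 - 9)/253855420 = 755981493*(-4 - 9)/253855420 = (755981493/253855420)*(-13) = -755981493/19527340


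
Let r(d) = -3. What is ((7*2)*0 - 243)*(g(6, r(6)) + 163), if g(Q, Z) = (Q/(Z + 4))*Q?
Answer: -48357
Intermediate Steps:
g(Q, Z) = Q²/(4 + Z) (g(Q, Z) = (Q/(4 + Z))*Q = Q²/(4 + Z))
((7*2)*0 - 243)*(g(6, r(6)) + 163) = ((7*2)*0 - 243)*(6²/(4 - 3) + 163) = (14*0 - 243)*(36/1 + 163) = (0 - 243)*(36*1 + 163) = -243*(36 + 163) = -243*199 = -48357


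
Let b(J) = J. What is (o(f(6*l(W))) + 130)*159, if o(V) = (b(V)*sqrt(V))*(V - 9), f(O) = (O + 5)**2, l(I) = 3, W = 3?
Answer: 1005988230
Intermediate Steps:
f(O) = (5 + O)**2
o(V) = V**(3/2)*(-9 + V) (o(V) = (V*sqrt(V))*(V - 9) = V**(3/2)*(-9 + V))
(o(f(6*l(W))) + 130)*159 = (((5 + 6*3)**2)**(3/2)*(-9 + (5 + 6*3)**2) + 130)*159 = (((5 + 18)**2)**(3/2)*(-9 + (5 + 18)**2) + 130)*159 = ((23**2)**(3/2)*(-9 + 23**2) + 130)*159 = (529**(3/2)*(-9 + 529) + 130)*159 = (12167*520 + 130)*159 = (6326840 + 130)*159 = 6326970*159 = 1005988230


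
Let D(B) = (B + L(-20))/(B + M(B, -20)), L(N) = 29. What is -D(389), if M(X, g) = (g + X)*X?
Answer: -209/71965 ≈ -0.0029042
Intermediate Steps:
M(X, g) = X*(X + g) (M(X, g) = (X + g)*X = X*(X + g))
D(B) = (29 + B)/(B + B*(-20 + B)) (D(B) = (B + 29)/(B + B*(B - 20)) = (29 + B)/(B + B*(-20 + B)))
-D(389) = -(29 + 389)/(389*(-19 + 389)) = -418/(389*370) = -1*209/71965 = -209/71965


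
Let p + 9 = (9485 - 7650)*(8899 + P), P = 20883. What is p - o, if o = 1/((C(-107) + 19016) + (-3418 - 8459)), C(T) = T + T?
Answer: 378450979924/6925 ≈ 5.4650e+7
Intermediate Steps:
C(T) = 2*T
p = 54649961 (p = -9 + (9485 - 7650)*(8899 + 20883) = -9 + 1835*29782 = -9 + 54649970 = 54649961)
o = 1/6925 (o = 1/((2*(-107) + 19016) + (-3418 - 8459)) = 1/((-214 + 19016) - 11877) = 1/(18802 - 11877) = 1/6925 ≈ 0.00014440)
p - o = 54649961 - 1*1/6925 = 54649961 - 1/6925 = 378450979924/6925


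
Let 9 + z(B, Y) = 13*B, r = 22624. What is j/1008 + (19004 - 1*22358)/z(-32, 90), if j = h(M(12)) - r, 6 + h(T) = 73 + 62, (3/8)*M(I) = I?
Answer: -6179543/428400 ≈ -14.425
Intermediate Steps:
M(I) = 8*I/3
h(T) = 129 (h(T) = -6 + (73 + 62) = -6 + 135 = 129)
z(B, Y) = -9 + 13*B
j = -22495 (j = 129 - 1*22624 = 129 - 22624 = -22495)
j/1008 + (19004 - 1*22358)/z(-32, 90) = -22495/1008 + (19004 - 1*22358)/(-9 + 13*(-32)) = -22495*1/1008 + (19004 - 22358)/(-9 - 416) = -22495/1008 - 3354/(-425) = -22495/1008 - 3354*(-1/425) = -22495/1008 + 3354/425 = -6179543/428400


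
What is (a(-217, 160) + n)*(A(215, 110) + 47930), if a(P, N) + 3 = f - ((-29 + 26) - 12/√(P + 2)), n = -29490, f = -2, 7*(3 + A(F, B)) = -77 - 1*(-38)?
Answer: -9893091400/7 - 805080*I*√215/301 ≈ -1.4133e+9 - 39219.0*I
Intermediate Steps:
A(F, B) = -60/7 (A(F, B) = -3 + (-77 - 1*(-38))/7 = -3 + (-77 + 38)/7 = -3 + (⅐)*(-39) = -3 - 39/7 = -60/7)
a(P, N) = -2 + 12/√(2 + P) (a(P, N) = -3 + (-2 - ((-29 + 26) - 12/√(P + 2))) = -3 + (-2 - (-3 - 12/√(2 + P))) = -3 + (-2 + (3 + 12/√(2 + P))) = -3 + (1 + 12/√(2 + P)) = -2 + 12/√(2 + P))
(a(-217, 160) + n)*(A(215, 110) + 47930) = ((-2 + 12/√(2 - 217)) - 29490)*(-60/7 + 47930) = ((-2 + 12/√(-215)) - 29490)*(335450/7) = ((-2 + 12*(-I*√215/215)) - 29490)*(335450/7) = ((-2 - 12*I*√215/215) - 29490)*(335450/7) = (-29492 - 12*I*√215/215)*(335450/7) = -9893091400/7 - 805080*I*√215/301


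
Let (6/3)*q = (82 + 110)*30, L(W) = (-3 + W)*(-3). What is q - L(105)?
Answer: 3186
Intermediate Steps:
L(W) = 9 - 3*W
q = 2880 (q = ((82 + 110)*30)/2 = (192*30)/2 = (1/2)*5760 = 2880)
q - L(105) = 2880 - (9 - 3*105) = 2880 - (9 - 315) = 2880 - 1*(-306) = 2880 + 306 = 3186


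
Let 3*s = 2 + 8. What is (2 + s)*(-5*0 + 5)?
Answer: 80/3 ≈ 26.667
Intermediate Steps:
s = 10/3 (s = (2 + 8)/3 = (⅓)*10 = 10/3 ≈ 3.3333)
(2 + s)*(-5*0 + 5) = (2 + 10/3)*(-5*0 + 5) = 16*(0 + 5)/3 = (16/3)*5 = 80/3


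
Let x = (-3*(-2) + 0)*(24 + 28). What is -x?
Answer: -312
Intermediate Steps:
x = 312 (x = (6 + 0)*52 = 6*52 = 312)
-x = -1*312 = -312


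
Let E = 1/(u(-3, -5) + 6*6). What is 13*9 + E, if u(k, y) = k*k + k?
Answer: 4915/42 ≈ 117.02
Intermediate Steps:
u(k, y) = k + k² (u(k, y) = k² + k = k + k²)
E = 1/42 (E = 1/(-3*(1 - 3) + 6*6) = 1/(-3*(-2) + 36) = 1/(6 + 36) = 1/42 ≈ 0.023810)
13*9 + E = 13*9 + 1/42 = 117 + 1/42 = 4915/42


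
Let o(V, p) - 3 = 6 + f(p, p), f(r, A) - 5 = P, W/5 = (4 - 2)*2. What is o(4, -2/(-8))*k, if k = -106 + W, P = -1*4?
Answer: -860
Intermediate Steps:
W = 20 (W = 5*((4 - 2)*2) = 5*(2*2) = 5*4 = 20)
P = -4
k = -86 (k = -106 + 20 = -86)
f(r, A) = 1 (f(r, A) = 5 - 4 = 1)
o(V, p) = 10 (o(V, p) = 3 + (6 + 1) = 3 + 7 = 10)
o(4, -2/(-8))*k = 10*(-86) = -860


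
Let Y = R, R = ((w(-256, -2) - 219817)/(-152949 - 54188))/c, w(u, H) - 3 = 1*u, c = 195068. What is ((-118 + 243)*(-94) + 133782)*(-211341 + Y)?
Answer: -260520083671047332488/10101450079 ≈ -2.5790e+10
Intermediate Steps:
w(u, H) = 3 + u (w(u, H) = 3 + 1*u = 3 + u)
R = 110035/20202900158 (R = (((3 - 256) - 219817)/(-152949 - 54188))/195068 = ((-253 - 219817)/(-207137))*(1/195068) = -220070*(-1/207137)*(1/195068) = (220070/207137)*(1/195068) = 110035/20202900158 ≈ 5.4465e-6)
Y = 110035/20202900158 ≈ 5.4465e-6
((-118 + 243)*(-94) + 133782)*(-211341 + Y) = ((-118 + 243)*(-94) + 133782)*(-211341 + 110035/20202900158) = (125*(-94) + 133782)*(-4269701122181843/20202900158) = (-11750 + 133782)*(-4269701122181843/20202900158) = 122032*(-4269701122181843/20202900158) = -260520083671047332488/10101450079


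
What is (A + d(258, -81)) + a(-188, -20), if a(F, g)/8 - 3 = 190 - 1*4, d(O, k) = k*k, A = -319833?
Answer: -311760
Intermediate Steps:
d(O, k) = k**2
a(F, g) = 1512 (a(F, g) = 24 + 8*(190 - 1*4) = 24 + 8*(190 - 4) = 24 + 8*186 = 24 + 1488 = 1512)
(A + d(258, -81)) + a(-188, -20) = (-319833 + (-81)**2) + 1512 = (-319833 + 6561) + 1512 = -313272 + 1512 = -311760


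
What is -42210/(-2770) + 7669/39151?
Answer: 167380684/10844827 ≈ 15.434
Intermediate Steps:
-42210/(-2770) + 7669/39151 = -42210*(-1/2770) + 7669*(1/39151) = 4221/277 + 7669/39151 = 167380684/10844827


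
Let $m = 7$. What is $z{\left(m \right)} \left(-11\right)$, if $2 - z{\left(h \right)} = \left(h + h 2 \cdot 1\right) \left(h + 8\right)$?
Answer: $3443$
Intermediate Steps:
$z{\left(h \right)} = 2 - 3 h \left(8 + h\right)$ ($z{\left(h \right)} = 2 - \left(h + h 2 \cdot 1\right) \left(h + 8\right) = 2 - \left(h + 2 h 1\right) \left(8 + h\right) = 2 - \left(h + 2 h\right) \left(8 + h\right) = 2 - 3 h \left(8 + h\right)$)
$z{\left(m \right)} \left(-11\right) = \left(2 - 168 - 3 \cdot 7^{2}\right) \left(-11\right) = \left(2 - 168 - 147\right) \left(-11\right) = \left(-313\right) \left(-11\right) = 3443$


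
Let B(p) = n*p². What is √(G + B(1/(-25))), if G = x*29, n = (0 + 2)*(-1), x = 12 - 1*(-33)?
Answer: √815623/25 ≈ 36.125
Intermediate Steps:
x = 45 (x = 12 + 33 = 45)
n = -2 (n = 2*(-1) = -2)
B(p) = -2*p²
G = 1305 (G = 45*29 = 1305)
√(G + B(1/(-25))) = √(1305 - 2*(1/(-25))²) = √(1305 - 2*(-1/25)²) = √(1305 - 2*1/625) = √(1305 - 2/625) = √(815623/625) = √815623/25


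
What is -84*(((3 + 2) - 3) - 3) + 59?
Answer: 143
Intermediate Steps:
-84*(((3 + 2) - 3) - 3) + 59 = -84*((5 - 3) - 3) + 59 = -84*(2 - 3) + 59 = -84*(-1) + 59 = 84 + 59 = 143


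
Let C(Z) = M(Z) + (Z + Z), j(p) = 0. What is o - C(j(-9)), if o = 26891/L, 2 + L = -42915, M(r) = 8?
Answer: -370227/42917 ≈ -8.6266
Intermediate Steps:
L = -42917 (L = -2 - 42915 = -42917)
C(Z) = 8 + 2*Z (C(Z) = 8 + (Z + Z) = 8 + 2*Z)
o = -26891/42917 (o = 26891/(-42917) = 26891*(-1/42917) = -26891/42917 ≈ -0.62658)
o - C(j(-9)) = -26891/42917 - (8 + 2*0) = -26891/42917 - (8 + 0) = -26891/42917 - 1*8 = -26891/42917 - 8 = -370227/42917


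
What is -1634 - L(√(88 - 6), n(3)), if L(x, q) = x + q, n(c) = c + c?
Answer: -1640 - √82 ≈ -1649.1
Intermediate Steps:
n(c) = 2*c
L(x, q) = q + x
-1634 - L(√(88 - 6), n(3)) = -1634 - (2*3 + √(88 - 6)) = -1634 - (6 + √82) = -1634 + (-6 - √82) = -1640 - √82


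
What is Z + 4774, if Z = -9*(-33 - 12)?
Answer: 5179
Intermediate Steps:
Z = 405 (Z = -9*(-45) = 405)
Z + 4774 = 405 + 4774 = 5179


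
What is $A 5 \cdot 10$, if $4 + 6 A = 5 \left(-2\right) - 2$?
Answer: $- \frac{400}{3} \approx -133.33$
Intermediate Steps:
$A = - \frac{8}{3}$ ($A = - \frac{2}{3} + \frac{5 \left(-2\right) - 2}{6} = - \frac{2}{3} + \frac{-10 - 2}{6} = - \frac{2}{3} + \frac{1}{6} \left(-12\right) = - \frac{2}{3} - 2 = - \frac{8}{3} \approx -2.6667$)
$A 5 \cdot 10 = \left(- \frac{8}{3}\right) 5 \cdot 10 = \left(- \frac{40}{3}\right) 10 = - \frac{400}{3}$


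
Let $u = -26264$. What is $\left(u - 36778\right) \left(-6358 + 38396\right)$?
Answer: $-2019739596$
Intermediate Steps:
$\left(u - 36778\right) \left(-6358 + 38396\right) = \left(-26264 - 36778\right) \left(-6358 + 38396\right) = \left(-63042\right) 32038 = -2019739596$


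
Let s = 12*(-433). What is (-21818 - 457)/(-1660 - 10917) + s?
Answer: -65327817/12577 ≈ -5194.2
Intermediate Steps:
s = -5196
(-21818 - 457)/(-1660 - 10917) + s = (-21818 - 457)/(-1660 - 10917) - 5196 = -22275/(-12577) - 5196 = -22275*(-1/12577) - 5196 = 22275/12577 - 5196 = -65327817/12577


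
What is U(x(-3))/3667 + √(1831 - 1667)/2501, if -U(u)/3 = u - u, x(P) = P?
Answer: 2*√41/2501 ≈ 0.0051204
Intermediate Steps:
U(u) = 0 (U(u) = -3*(u - u) = -3*0 = 0)
U(x(-3))/3667 + √(1831 - 1667)/2501 = 0/3667 + √(1831 - 1667)/2501 = 0*(1/3667) + √164*(1/2501) = 0 + (2*√41)*(1/2501) = 0 + 2*√41/2501 = 2*√41/2501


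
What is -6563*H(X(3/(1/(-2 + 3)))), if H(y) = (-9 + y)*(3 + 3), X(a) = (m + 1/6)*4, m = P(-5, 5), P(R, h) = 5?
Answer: -459410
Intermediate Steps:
m = 5
X(a) = 62/3 (X(a) = (5 + 1/6)*4 = (31/6)*4 = 62/3)
H(y) = -54 + 6*y (H(y) = (-9 + y)*6 = -54 + 6*y)
-6563*H(X(3/(1/(-2 + 3)))) = -6563*(-54 + 6*(62/3)) = -6563*(-54 + 124) = -6563*70 = -459410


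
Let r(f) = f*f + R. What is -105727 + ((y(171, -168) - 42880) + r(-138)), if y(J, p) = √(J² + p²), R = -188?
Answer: -129751 + 3*√6385 ≈ -1.2951e+5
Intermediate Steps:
r(f) = -188 + f² (r(f) = f*f - 188 = f² - 188 = -188 + f²)
-105727 + ((y(171, -168) - 42880) + r(-138)) = -105727 + ((√(171² + (-168)²) - 42880) + (-188 + (-138)²)) = -105727 + ((√(29241 + 28224) - 42880) + (-188 + 19044)) = -105727 + ((√57465 - 42880) + 18856) = -105727 + ((3*√6385 - 42880) + 18856) = -105727 + ((-42880 + 3*√6385) + 18856) = -105727 + (-24024 + 3*√6385) = -129751 + 3*√6385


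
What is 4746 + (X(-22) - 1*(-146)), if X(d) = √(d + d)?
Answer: 4892 + 2*I*√11 ≈ 4892.0 + 6.6332*I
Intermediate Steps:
X(d) = √2*√d (X(d) = √(2*d) = √2*√d)
4746 + (X(-22) - 1*(-146)) = 4746 + (√2*√(-22) - 1*(-146)) = 4746 + (√2*(I*√22) + 146) = 4746 + (2*I*√11 + 146) = 4746 + (146 + 2*I*√11) = 4892 + 2*I*√11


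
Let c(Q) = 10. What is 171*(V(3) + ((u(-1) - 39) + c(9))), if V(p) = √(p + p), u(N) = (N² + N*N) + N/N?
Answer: -4446 + 171*√6 ≈ -4027.1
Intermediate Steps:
u(N) = 1 + 2*N² (u(N) = (N² + N²) + 1 = 2*N² + 1 = 1 + 2*N²)
V(p) = √2*√p (V(p) = √(2*p) = √2*√p)
171*(V(3) + ((u(-1) - 39) + c(9))) = 171*(√2*√3 + (((1 + 2*(-1)²) - 39) + 10)) = 171*(√6 + (((1 + 2*1) - 39) + 10)) = 171*(√6 + (((1 + 2) - 39) + 10)) = 171*(√6 + ((3 - 39) + 10)) = 171*(√6 + (-36 + 10)) = 171*(√6 - 26) = 171*(-26 + √6) = -4446 + 171*√6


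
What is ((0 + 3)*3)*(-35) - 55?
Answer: -370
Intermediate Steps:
((0 + 3)*3)*(-35) - 55 = (3*3)*(-35) - 55 = 9*(-35) - 55 = -315 - 55 = -370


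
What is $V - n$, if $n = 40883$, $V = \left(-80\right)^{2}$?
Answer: $-34483$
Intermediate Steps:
$V = 6400$
$V - n = 6400 - 40883 = -34483$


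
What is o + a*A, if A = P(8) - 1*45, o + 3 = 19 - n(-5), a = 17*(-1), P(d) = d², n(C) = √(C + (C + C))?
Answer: -307 - I*√15 ≈ -307.0 - 3.873*I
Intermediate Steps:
n(C) = √3*√C (n(C) = √(C + 2*C) = √(3*C) = √3*√C)
a = -17
o = 16 - I*√15 (o = -3 + (19 - √3*√(-5)) = -3 + (19 - √3*I*√5) = -3 + (19 - I*√15) = 16 - I*√15 ≈ 16.0 - 3.873*I)
A = 19 (A = 8² - 1*45 = 64 - 45 = 19)
o + a*A = (16 - I*√15) - 17*19 = (16 - I*√15) - 323 = -307 - I*√15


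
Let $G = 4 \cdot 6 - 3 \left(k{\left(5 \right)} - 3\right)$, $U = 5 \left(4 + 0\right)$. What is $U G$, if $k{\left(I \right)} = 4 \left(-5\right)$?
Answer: $1860$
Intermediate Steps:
$k{\left(I \right)} = -20$
$U = 20$ ($U = 5 \cdot 4 = 20$)
$G = 93$ ($G = 4 \cdot 6 - 3 \left(-20 - 3\right) = 24 - -69 = 24 + 69 = 93$)
$U G = 20 \cdot 93 = 1860$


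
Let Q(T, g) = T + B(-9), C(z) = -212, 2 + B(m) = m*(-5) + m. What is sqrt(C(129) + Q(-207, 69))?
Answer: I*sqrt(385) ≈ 19.621*I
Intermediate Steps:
B(m) = -2 - 4*m (B(m) = -2 + (m*(-5) + m) = -2 + (-5*m + m) = -2 - 4*m)
Q(T, g) = 34 + T (Q(T, g) = T + (-2 - 4*(-9)) = T + (-2 + 36) = T + 34 = 34 + T)
sqrt(C(129) + Q(-207, 69)) = sqrt(-212 + (34 - 207)) = sqrt(-212 - 173) = sqrt(-385) = I*sqrt(385)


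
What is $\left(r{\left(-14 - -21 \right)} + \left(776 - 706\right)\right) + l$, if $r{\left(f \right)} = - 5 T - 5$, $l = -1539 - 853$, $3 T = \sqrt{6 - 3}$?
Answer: $-2327 - \frac{5 \sqrt{3}}{3} \approx -2329.9$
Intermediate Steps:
$T = \frac{\sqrt{3}}{3}$ ($T = \frac{\sqrt{6 - 3}}{3} = \frac{\sqrt{3}}{3} \approx 0.57735$)
$l = -2392$ ($l = -1539 - 853 = -2392$)
$r{\left(f \right)} = -5 - \frac{5 \sqrt{3}}{3}$ ($r{\left(f \right)} = - 5 \frac{\sqrt{3}}{3} - 5 = - \frac{5 \sqrt{3}}{3} - 5 = -5 - \frac{5 \sqrt{3}}{3}$)
$\left(r{\left(-14 - -21 \right)} + \left(776 - 706\right)\right) + l = \left(\left(-5 - \frac{5 \sqrt{3}}{3}\right) + \left(776 - 706\right)\right) - 2392 = \left(\left(-5 - \frac{5 \sqrt{3}}{3}\right) + 70\right) - 2392 = \left(65 - \frac{5 \sqrt{3}}{3}\right) - 2392 = -2327 - \frac{5 \sqrt{3}}{3}$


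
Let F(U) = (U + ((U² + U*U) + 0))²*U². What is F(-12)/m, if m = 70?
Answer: 5484672/35 ≈ 1.5671e+5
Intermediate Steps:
F(U) = U²*(U + 2*U²)² (F(U) = (U + ((U² + U²) + 0))²*U² = (U + (2*U² + 0))²*U² = (U + 2*U²)²*U² = U²*(U + 2*U²)²)
F(-12)/m = ((-12)⁴*(1 + 2*(-12))²)/70 = (20736*(1 - 24)²)*(1/70) = (20736*(-23)²)*(1/70) = (20736*529)*(1/70) = 10969344*(1/70) = 5484672/35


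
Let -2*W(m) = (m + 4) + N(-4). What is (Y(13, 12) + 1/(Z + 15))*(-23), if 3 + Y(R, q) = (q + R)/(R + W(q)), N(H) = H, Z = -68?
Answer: -4715/371 ≈ -12.709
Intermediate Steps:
W(m) = -m/2 (W(m) = -((m + 4) - 4)/2 = -((4 + m) - 4)/2 = -m/2)
Y(R, q) = -3 + (R + q)/(R - q/2) (Y(R, q) = -3 + (q + R)/(R - q/2) = -3 + (R + q)/(R - q/2))
(Y(13, 12) + 1/(Z + 15))*(-23) = ((-4*13 + 5*12)/(-1*12 + 2*13) + 1/(-68 + 15))*(-23) = ((-52 + 60)/(-12 + 26) + 1/(-53))*(-23) = (8/14 - 1/53)*(-23) = ((1/14)*8 - 1/53)*(-23) = (4/7 - 1/53)*(-23) = (205/371)*(-23) = -4715/371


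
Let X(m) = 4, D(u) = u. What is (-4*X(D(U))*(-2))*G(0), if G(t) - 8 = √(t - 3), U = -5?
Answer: 256 + 32*I*√3 ≈ 256.0 + 55.426*I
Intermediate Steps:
G(t) = 8 + √(-3 + t) (G(t) = 8 + √(t - 3) = 8 + √(-3 + t))
(-4*X(D(U))*(-2))*G(0) = (-4*4*(-2))*(8 + √(-3 + 0)) = (-16*(-2))*(8 + √(-3)) = 32*(8 + I*√3) = 256 + 32*I*√3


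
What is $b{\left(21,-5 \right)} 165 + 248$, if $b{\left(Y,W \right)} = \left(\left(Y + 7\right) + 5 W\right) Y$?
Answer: $10643$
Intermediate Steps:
$b{\left(Y,W \right)} = Y \left(7 + Y + 5 W\right)$ ($b{\left(Y,W \right)} = \left(\left(7 + Y\right) + 5 W\right) Y = \left(7 + Y + 5 W\right) Y = Y \left(7 + Y + 5 W\right)$)
$b{\left(21,-5 \right)} 165 + 248 = 21 \left(7 + 21 + 5 \left(-5\right)\right) 165 + 248 = 21 \left(7 + 21 - 25\right) 165 + 248 = 21 \cdot 3 \cdot 165 + 248 = 63 \cdot 165 + 248 = 10395 + 248 = 10643$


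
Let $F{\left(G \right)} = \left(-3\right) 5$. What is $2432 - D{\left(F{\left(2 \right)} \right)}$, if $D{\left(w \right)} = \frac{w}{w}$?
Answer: $2431$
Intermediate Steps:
$F{\left(G \right)} = -15$
$D{\left(w \right)} = 1$
$2432 - D{\left(F{\left(2 \right)} \right)} = 2432 - 1 = 2431$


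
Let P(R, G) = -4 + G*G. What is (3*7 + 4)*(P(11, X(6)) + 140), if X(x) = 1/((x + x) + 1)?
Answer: 574625/169 ≈ 3400.1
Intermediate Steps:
X(x) = 1/(1 + 2*x) (X(x) = 1/(2*x + 1) = 1/(1 + 2*x))
P(R, G) = -4 + G**2
(3*7 + 4)*(P(11, X(6)) + 140) = (3*7 + 4)*((-4 + (1/(1 + 2*6))**2) + 140) = (21 + 4)*((-4 + (1/(1 + 12))**2) + 140) = 25*((-4 + (1/13)**2) + 140) = 25*((-4 + 1/169) + 140) = 25*(-675/169 + 140) = 25*(22985/169) = 574625/169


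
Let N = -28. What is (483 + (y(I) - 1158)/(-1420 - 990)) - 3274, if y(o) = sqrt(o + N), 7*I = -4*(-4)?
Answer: -3362576/1205 - 3*I*sqrt(35)/8435 ≈ -2790.5 - 0.0021041*I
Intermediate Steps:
I = 16/7 (I = (-4*(-4))/7 = (1/7)*16 = 16/7 ≈ 2.2857)
y(o) = sqrt(-28 + o) (y(o) = sqrt(o - 28) = sqrt(-28 + o))
(483 + (y(I) - 1158)/(-1420 - 990)) - 3274 = (483 + (sqrt(-28 + 16/7) - 1158)/(-1420 - 990)) - 3274 = (483 + (sqrt(-180/7) - 1158)/(-2410)) - 3274 = (483 + (6*I*sqrt(35)/7 - 1158)*(-1/2410)) - 3274 = (483 + (-1158 + 6*I*sqrt(35)/7)*(-1/2410)) - 3274 = (483 + (579/1205 - 3*I*sqrt(35)/8435)) - 3274 = (582594/1205 - 3*I*sqrt(35)/8435) - 3274 = -3362576/1205 - 3*I*sqrt(35)/8435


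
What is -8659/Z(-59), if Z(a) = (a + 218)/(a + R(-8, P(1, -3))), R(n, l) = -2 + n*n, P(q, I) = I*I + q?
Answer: -8659/53 ≈ -163.38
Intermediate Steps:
P(q, I) = q + I² (P(q, I) = I² + q = q + I²)
R(n, l) = -2 + n²
Z(a) = (218 + a)/(62 + a) (Z(a) = (a + 218)/(a + (-2 + (-8)²)) = (218 + a)/(a + (-2 + 64)) = (218 + a)/(a + 62) = (218 + a)/(62 + a))
-8659/Z(-59) = -8659*(62 - 59)/(218 - 59) = -8659/(159/3) = -8659/((⅓)*159) = -8659/53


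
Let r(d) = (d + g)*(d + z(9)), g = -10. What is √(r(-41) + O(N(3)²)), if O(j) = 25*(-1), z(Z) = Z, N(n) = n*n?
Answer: √1607 ≈ 40.087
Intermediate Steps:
N(n) = n²
r(d) = (-10 + d)*(9 + d) (r(d) = (d - 10)*(d + 9) = (-10 + d)*(9 + d))
O(j) = -25
√(r(-41) + O(N(3)²)) = √((-90 + (-41)² - 1*(-41)) - 25) = √((-90 + 1681 + 41) - 25) = √(1632 - 25) = √1607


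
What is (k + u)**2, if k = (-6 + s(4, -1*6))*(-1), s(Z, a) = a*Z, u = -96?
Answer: 4356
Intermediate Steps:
s(Z, a) = Z*a
k = 30 (k = (-6 + 4*(-1*6))*(-1) = (-6 + 4*(-6))*(-1) = (-6 - 24)*(-1) = -30*(-1) = 30)
(k + u)**2 = (30 - 96)**2 = (-66)**2 = 4356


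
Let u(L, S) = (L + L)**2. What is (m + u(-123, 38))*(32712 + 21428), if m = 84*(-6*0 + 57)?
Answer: 3535558560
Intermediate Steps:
u(L, S) = 4*L**2 (u(L, S) = (2*L)**2 = 4*L**2)
m = 4788 (m = 84*(0 + 57) = 84*57 = 4788)
(m + u(-123, 38))*(32712 + 21428) = (4788 + 4*(-123)**2)*(32712 + 21428) = (4788 + 4*15129)*54140 = (4788 + 60516)*54140 = 65304*54140 = 3535558560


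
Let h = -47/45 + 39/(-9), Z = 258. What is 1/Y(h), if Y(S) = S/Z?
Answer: -5805/121 ≈ -47.975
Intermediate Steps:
h = -242/45 (h = -47*1/45 + 39*(-1/9) = -47/45 - 13/3 = -242/45 ≈ -5.3778)
Y(S) = S/258
1/Y(h) = 1/((1/258)*(-242/45)) = 1/(-121/5805) = -5805/121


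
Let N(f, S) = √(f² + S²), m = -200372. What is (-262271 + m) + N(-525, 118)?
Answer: -462643 + √289549 ≈ -4.6211e+5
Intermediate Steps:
N(f, S) = √(S² + f²)
(-262271 + m) + N(-525, 118) = (-262271 - 200372) + √(118² + (-525)²) = -462643 + √(13924 + 275625) = -462643 + √289549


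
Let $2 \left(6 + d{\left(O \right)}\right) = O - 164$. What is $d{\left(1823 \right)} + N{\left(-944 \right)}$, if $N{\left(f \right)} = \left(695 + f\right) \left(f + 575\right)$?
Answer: $\frac{185409}{2} \approx 92705.0$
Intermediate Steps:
$d{\left(O \right)} = -88 + \frac{O}{2}$ ($d{\left(O \right)} = -6 + \frac{O - 164}{2} = -6 + \frac{-164 + O}{2} = -6 + \left(-82 + \frac{O}{2}\right) = -88 + \frac{O}{2}$)
$N{\left(f \right)} = \left(575 + f\right) \left(695 + f\right)$ ($N{\left(f \right)} = \left(695 + f\right) \left(575 + f\right) = \left(575 + f\right) \left(695 + f\right)$)
$d{\left(1823 \right)} + N{\left(-944 \right)} = \left(-88 + \frac{1}{2} \cdot 1823\right) + \left(399625 + \left(-944\right)^{2} + 1270 \left(-944\right)\right) = \left(-88 + \frac{1823}{2}\right) + \left(399625 + 891136 - 1198880\right) = \frac{1647}{2} + 91881 = \frac{185409}{2}$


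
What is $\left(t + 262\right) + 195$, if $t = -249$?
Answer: $208$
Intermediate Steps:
$\left(t + 262\right) + 195 = \left(-249 + 262\right) + 195 = 13 + 195 = 208$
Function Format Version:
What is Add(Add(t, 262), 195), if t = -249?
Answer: 208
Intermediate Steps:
Add(Add(t, 262), 195) = Add(Add(-249, 262), 195) = Add(13, 195) = 208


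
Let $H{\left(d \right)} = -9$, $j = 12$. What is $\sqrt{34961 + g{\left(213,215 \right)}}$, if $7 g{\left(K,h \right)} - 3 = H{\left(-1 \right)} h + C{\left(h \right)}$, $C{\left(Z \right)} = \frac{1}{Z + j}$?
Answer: $\frac{\sqrt{87576886474}}{1589} \approx 186.24$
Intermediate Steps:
$C{\left(Z \right)} = \frac{1}{12 + Z}$ ($C{\left(Z \right)} = \frac{1}{Z + 12} = \frac{1}{12 + Z}$)
$g{\left(K,h \right)} = \frac{3}{7} - \frac{9 h}{7} + \frac{1}{7 \left(12 + h\right)}$ ($g{\left(K,h \right)} = \frac{3}{7} + \frac{- 9 h + \frac{1}{12 + h}}{7} = \frac{3}{7} + \frac{\frac{1}{12 + h} - 9 h}{7} = \frac{3}{7} - \left(- \frac{1}{7 \left(12 + h\right)} + \frac{9 h}{7}\right) = \frac{3}{7} - \frac{9 h}{7} + \frac{1}{7 \left(12 + h\right)}$)
$\sqrt{34961 + g{\left(213,215 \right)}} = \sqrt{34961 + \frac{37 - 22575 - 9 \cdot 215^{2}}{7 \left(12 + 215\right)}} = \sqrt{34961 + \frac{37 - 22575 - 416025}{7 \cdot 227}} = \sqrt{34961 + \frac{1}{7} \cdot \frac{1}{227} \left(37 - 22575 - 416025\right)} = \sqrt{34961 + \frac{1}{7} \cdot \frac{1}{227} \left(-438563\right)} = \sqrt{34961 - \frac{438563}{1589}} = \sqrt{\frac{55114466}{1589}} = \frac{\sqrt{87576886474}}{1589}$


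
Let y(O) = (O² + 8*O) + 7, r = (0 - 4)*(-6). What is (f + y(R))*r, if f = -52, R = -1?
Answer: -1248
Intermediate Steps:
r = 24 (r = -4*(-6) = 24)
y(O) = 7 + O² + 8*O
(f + y(R))*r = (-52 + (7 + (-1)² + 8*(-1)))*24 = (-52 + (7 + 1 - 8))*24 = (-52 + 0)*24 = -52*24 = -1248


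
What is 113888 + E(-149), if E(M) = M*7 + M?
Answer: 112696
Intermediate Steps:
E(M) = 8*M (E(M) = 7*M + M = 8*M)
113888 + E(-149) = 113888 + 8*(-149) = 113888 - 1192 = 112696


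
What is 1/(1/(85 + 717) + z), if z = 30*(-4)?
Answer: -802/96239 ≈ -0.0083334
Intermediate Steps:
z = -120
1/(1/(85 + 717) + z) = 1/(1/(85 + 717) - 120) = 1/(1/802 - 120) = 1/(-96239/802) = -802/96239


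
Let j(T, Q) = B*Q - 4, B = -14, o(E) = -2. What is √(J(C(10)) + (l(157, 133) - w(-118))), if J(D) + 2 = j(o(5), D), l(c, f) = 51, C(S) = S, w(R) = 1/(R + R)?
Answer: 3*I*√146969/118 ≈ 9.7466*I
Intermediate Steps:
w(R) = 1/(2*R)
j(T, Q) = -4 - 14*Q (j(T, Q) = -14*Q - 4 = -4 - 14*Q)
J(D) = -6 - 14*D (J(D) = -2 + (-4 - 14*D) = -6 - 14*D)
√(J(C(10)) + (l(157, 133) - w(-118))) = √((-6 - 14*10) + (51 - 1/(2*(-118)))) = √((-6 - 140) + (51 - (-1)/(2*118))) = √(-146 + (51 - 1*(-1/236))) = √(-146 + (51 + 1/236)) = √(-146 + 12037/236) = √(-22419/236) = 3*I*√146969/118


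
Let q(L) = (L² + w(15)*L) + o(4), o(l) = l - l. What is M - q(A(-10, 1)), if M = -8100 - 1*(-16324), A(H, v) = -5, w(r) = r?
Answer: 8274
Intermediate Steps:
o(l) = 0
M = 8224 (M = -8100 + 16324 = 8224)
q(L) = L² + 15*L (q(L) = (L² + 15*L) + 0 = L² + 15*L)
M - q(A(-10, 1)) = 8224 - (-5)*(15 - 5) = 8224 - (-5)*10 = 8224 - 1*(-50) = 8224 + 50 = 8274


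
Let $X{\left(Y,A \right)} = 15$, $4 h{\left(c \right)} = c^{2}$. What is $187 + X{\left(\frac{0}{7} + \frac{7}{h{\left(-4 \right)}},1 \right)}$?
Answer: $202$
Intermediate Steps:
$h{\left(c \right)} = \frac{c^{2}}{4}$
$187 + X{\left(\frac{0}{7} + \frac{7}{h{\left(-4 \right)}},1 \right)} = 187 + 15 = 202$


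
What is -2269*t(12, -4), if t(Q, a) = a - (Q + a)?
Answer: 27228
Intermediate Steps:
t(Q, a) = -Q (t(Q, a) = a + (-Q - a) = -Q)
-2269*t(12, -4) = -(-2269)*12 = -2269*(-12) = 27228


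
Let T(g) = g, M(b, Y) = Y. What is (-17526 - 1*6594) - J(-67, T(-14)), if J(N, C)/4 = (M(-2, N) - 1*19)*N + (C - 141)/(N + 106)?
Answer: -1838932/39 ≈ -47152.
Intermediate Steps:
J(N, C) = 4*N*(-19 + N) + 4*(-141 + C)/(106 + N) (J(N, C) = 4*((N - 1*19)*N + (C - 141)/(N + 106)) = 4*((N - 19)*N + (-141 + C)/(106 + N)) = 4*((-19 + N)*N + (-141 + C)/(106 + N)) = 4*(N*(-19 + N) + (-141 + C)/(106 + N)) = 4*N*(-19 + N) + 4*(-141 + C)/(106 + N))
(-17526 - 1*6594) - J(-67, T(-14)) = (-17526 - 1*6594) - 4*(-141 - 14 + (-67)³ - 2014*(-67) + 87*(-67)²)/(106 - 67) = (-17526 - 6594) - 4*(-141 - 14 - 300763 + 134938 + 87*4489)/39 = -24120 - 4*(-141 - 14 - 300763 + 134938 + 390543)/39 = -24120 - 4*224563/39 = -24120 - 1*898252/39 = -24120 - 898252/39 = -1838932/39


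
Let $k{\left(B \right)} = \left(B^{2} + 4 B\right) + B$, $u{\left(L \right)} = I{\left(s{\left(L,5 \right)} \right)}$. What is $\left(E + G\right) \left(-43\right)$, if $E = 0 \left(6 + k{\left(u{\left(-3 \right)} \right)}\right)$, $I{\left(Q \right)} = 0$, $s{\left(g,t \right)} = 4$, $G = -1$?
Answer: $43$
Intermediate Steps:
$u{\left(L \right)} = 0$
$k{\left(B \right)} = B^{2} + 5 B$
$E = 0$ ($E = 0 \left(6 + 0 \left(5 + 0\right)\right) = 0 \left(6 + 0 \cdot 5\right) = 0 \left(6 + 0\right) = 0 \cdot 6 = 0$)
$\left(E + G\right) \left(-43\right) = \left(0 - 1\right) \left(-43\right) = \left(-1\right) \left(-43\right) = 43$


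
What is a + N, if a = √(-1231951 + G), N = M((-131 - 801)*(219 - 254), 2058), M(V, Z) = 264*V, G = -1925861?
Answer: 8611680 + 6*I*√87717 ≈ 8.6117e+6 + 1777.0*I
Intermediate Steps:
N = 8611680 (N = 264*((-131 - 801)*(219 - 254)) = 264*(-932*(-35)) = 264*32620 = 8611680)
a = 6*I*√87717 (a = √(-1231951 - 1925861) = √(-3157812) = 6*I*√87717 ≈ 1777.0*I)
a + N = 6*I*√87717 + 8611680 = 8611680 + 6*I*√87717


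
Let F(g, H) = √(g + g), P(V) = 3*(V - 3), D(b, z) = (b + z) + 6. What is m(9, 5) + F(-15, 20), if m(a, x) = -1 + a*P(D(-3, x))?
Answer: 134 + I*√30 ≈ 134.0 + 5.4772*I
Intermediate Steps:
D(b, z) = 6 + b + z
P(V) = -9 + 3*V (P(V) = 3*(-3 + V) = -9 + 3*V)
m(a, x) = -1 + 3*a*x (m(a, x) = -1 + a*(-9 + 3*(6 - 3 + x)) = -1 + a*(-9 + 3*(3 + x)) = -1 + a*(-9 + (9 + 3*x)) = -1 + a*(3*x) = -1 + 3*a*x)
F(g, H) = √2*√g (F(g, H) = √(2*g) = √2*√g)
m(9, 5) + F(-15, 20) = (-1 + 3*9*5) + √2*√(-15) = (-1 + 135) + √2*(I*√15) = 134 + I*√30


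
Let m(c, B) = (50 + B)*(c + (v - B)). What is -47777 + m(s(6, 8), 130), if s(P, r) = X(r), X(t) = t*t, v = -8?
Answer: -61097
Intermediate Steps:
X(t) = t²
s(P, r) = r²
m(c, B) = (50 + B)*(-8 + c - B) (m(c, B) = (50 + B)*(c + (-8 - B)) = (50 + B)*(-8 + c - B))
-47777 + m(s(6, 8), 130) = -47777 + (-400 - 1*130² - 58*130 + 50*8² + 130*8²) = -47777 + (-400 - 1*16900 - 7540 + 50*64 + 130*64) = -47777 + (-400 - 16900 - 7540 + 3200 + 8320) = -47777 - 13320 = -61097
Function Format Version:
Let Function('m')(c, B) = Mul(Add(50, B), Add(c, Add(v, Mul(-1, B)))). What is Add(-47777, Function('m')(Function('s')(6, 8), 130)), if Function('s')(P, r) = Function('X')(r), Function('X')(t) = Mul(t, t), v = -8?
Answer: -61097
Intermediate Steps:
Function('X')(t) = Pow(t, 2)
Function('s')(P, r) = Pow(r, 2)
Function('m')(c, B) = Mul(Add(50, B), Add(-8, c, Mul(-1, B))) (Function('m')(c, B) = Mul(Add(50, B), Add(c, Add(-8, Mul(-1, B)))) = Mul(Add(50, B), Add(-8, c, Mul(-1, B))))
Add(-47777, Function('m')(Function('s')(6, 8), 130)) = Add(-47777, Add(-400, Mul(-1, Pow(130, 2)), Mul(-58, 130), Mul(50, Pow(8, 2)), Mul(130, Pow(8, 2)))) = Add(-47777, Add(-400, Mul(-1, 16900), -7540, Mul(50, 64), Mul(130, 64))) = Add(-47777, Add(-400, -16900, -7540, 3200, 8320)) = Add(-47777, -13320) = -61097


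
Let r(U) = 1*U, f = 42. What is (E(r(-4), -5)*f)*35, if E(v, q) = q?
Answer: -7350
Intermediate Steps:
r(U) = U
(E(r(-4), -5)*f)*35 = -5*42*35 = -210*35 = -7350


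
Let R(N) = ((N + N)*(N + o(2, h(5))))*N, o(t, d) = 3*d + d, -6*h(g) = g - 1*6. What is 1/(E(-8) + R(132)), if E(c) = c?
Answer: 1/4623160 ≈ 2.1630e-7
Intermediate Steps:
h(g) = 1 - g/6 (h(g) = -(g - 1*6)/6 = -(g - 6)/6 = -(-6 + g)/6 = 1 - g/6)
o(t, d) = 4*d
R(N) = 2*N**2*(2/3 + N) (R(N) = ((N + N)*(N + 4*(1 - 1/6*5)))*N = ((2*N)*(N + 4*(1 - 5/6)))*N = ((2*N)*(N + 4*(1/6)))*N = ((2*N)*(N + 2/3))*N = ((2*N)*(2/3 + N))*N = (2*N*(2/3 + N))*N = 2*N**2*(2/3 + N))
1/(E(-8) + R(132)) = 1/(-8 + 132**2*(4/3 + 2*132)) = 1/(-8 + 17424*(4/3 + 264)) = 1/(-8 + 17424*(796/3)) = 1/(-8 + 4623168) = 1/4623160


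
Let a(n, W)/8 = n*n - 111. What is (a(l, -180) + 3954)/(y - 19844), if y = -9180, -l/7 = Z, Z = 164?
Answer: -5273149/14512 ≈ -363.36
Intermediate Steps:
l = -1148 (l = -7*164 = -1148)
a(n, W) = -888 + 8*n² (a(n, W) = 8*(n*n - 111) = 8*(n² - 111) = 8*(-111 + n²) = -888 + 8*n²)
(a(l, -180) + 3954)/(y - 19844) = ((-888 + 8*(-1148)²) + 3954)/(-9180 - 19844) = ((-888 + 8*1317904) + 3954)/(-29024) = ((-888 + 10543232) + 3954)*(-1/29024) = (10542344 + 3954)*(-1/29024) = 10546298*(-1/29024) = -5273149/14512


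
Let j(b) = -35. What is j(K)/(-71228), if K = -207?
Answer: 35/71228 ≈ 0.00049138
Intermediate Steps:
j(K)/(-71228) = -35/(-71228) = -35*(-1/71228) = 35/71228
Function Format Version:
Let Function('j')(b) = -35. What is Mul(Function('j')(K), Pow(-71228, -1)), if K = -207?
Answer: Rational(35, 71228) ≈ 0.00049138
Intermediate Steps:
Mul(Function('j')(K), Pow(-71228, -1)) = Mul(-35, Pow(-71228, -1)) = Mul(-35, Rational(-1, 71228)) = Rational(35, 71228)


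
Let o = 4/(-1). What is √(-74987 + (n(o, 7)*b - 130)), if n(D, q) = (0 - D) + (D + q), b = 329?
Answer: 7*I*√1486 ≈ 269.84*I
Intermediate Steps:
o = -4 (o = 4*(-1) = -4)
n(D, q) = q (n(D, q) = -D + (D + q) = q)
√(-74987 + (n(o, 7)*b - 130)) = √(-74987 + (7*329 - 130)) = √(-74987 + (2303 - 130)) = √(-74987 + 2173) = √(-72814) = 7*I*√1486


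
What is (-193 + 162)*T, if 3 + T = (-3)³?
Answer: 930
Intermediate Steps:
T = -30 (T = -3 + (-3)³ = -3 - 27 = -30)
(-193 + 162)*T = (-193 + 162)*(-30) = -31*(-30) = 930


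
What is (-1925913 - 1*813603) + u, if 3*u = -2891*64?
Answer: -8403572/3 ≈ -2.8012e+6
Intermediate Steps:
u = -185024/3 (u = (-2891*64)/3 = (1/3)*(-185024) = -185024/3 ≈ -61675.)
(-1925913 - 1*813603) + u = (-1925913 - 1*813603) - 185024/3 = (-1925913 - 813603) - 185024/3 = -2739516 - 185024/3 = -8403572/3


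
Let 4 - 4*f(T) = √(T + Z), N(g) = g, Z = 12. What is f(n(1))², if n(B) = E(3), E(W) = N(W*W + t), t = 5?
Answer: (4 - √26)²/16 ≈ 0.075490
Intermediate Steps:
E(W) = 5 + W² (E(W) = W*W + 5 = W² + 5 = 5 + W²)
n(B) = 14 (n(B) = 5 + 3² = 5 + 9 = 14)
f(T) = 1 - √(12 + T)/4 (f(T) = 1 - √(T + 12)/4 = 1 - √(12 + T)/4)
f(n(1))² = (1 - √(12 + 14)/4)² = (1 - √26/4)²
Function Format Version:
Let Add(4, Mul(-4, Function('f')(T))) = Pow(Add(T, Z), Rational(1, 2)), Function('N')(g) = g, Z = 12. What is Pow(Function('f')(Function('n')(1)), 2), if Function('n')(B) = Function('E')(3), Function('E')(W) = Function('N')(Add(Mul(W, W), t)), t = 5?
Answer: Mul(Rational(1, 16), Pow(Add(4, Mul(-1, Pow(26, Rational(1, 2)))), 2)) ≈ 0.075490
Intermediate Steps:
Function('E')(W) = Add(5, Pow(W, 2)) (Function('E')(W) = Add(Mul(W, W), 5) = Add(Pow(W, 2), 5) = Add(5, Pow(W, 2)))
Function('n')(B) = 14 (Function('n')(B) = Add(5, Pow(3, 2)) = Add(5, 9) = 14)
Function('f')(T) = Add(1, Mul(Rational(-1, 4), Pow(Add(12, T), Rational(1, 2)))) (Function('f')(T) = Add(1, Mul(Rational(-1, 4), Pow(Add(T, 12), Rational(1, 2)))) = Add(1, Mul(Rational(-1, 4), Pow(Add(12, T), Rational(1, 2)))))
Pow(Function('f')(Function('n')(1)), 2) = Pow(Add(1, Mul(Rational(-1, 4), Pow(Add(12, 14), Rational(1, 2)))), 2) = Pow(Add(1, Mul(Rational(-1, 4), Pow(26, Rational(1, 2)))), 2)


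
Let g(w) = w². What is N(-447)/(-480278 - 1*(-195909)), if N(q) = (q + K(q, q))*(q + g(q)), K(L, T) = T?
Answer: 178229628/284369 ≈ 626.75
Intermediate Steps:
N(q) = 2*q*(q + q²) (N(q) = (q + q)*(q + q²) = (2*q)*(q + q²) = 2*q*(q + q²))
N(-447)/(-480278 - 1*(-195909)) = (2*(-447)²*(1 - 447))/(-480278 - 1*(-195909)) = (2*199809*(-446))/(-480278 + 195909) = -178229628/(-284369) = -178229628*(-1/284369) = 178229628/284369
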